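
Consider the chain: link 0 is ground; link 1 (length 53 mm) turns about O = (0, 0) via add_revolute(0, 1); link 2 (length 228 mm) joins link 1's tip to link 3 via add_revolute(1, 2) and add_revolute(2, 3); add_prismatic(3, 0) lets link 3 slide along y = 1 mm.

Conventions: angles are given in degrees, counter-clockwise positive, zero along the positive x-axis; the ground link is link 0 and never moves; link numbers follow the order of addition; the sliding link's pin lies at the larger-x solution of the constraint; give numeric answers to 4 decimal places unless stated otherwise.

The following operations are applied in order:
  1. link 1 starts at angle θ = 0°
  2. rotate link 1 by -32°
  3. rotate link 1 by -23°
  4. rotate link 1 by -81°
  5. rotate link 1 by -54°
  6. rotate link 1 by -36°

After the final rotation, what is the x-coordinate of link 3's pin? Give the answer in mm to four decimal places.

geometry: r = 53 mm, L = 228 mm, e = 1 mm; θ starts at 0°
rotate link 1 by -32°: θ ← 0° -32° = -32°
rotate link 1 by -23°: θ ← -32° -23° = -55°
rotate link 1 by -81°: θ ← -55° -81° = -136°
rotate link 1 by -54°: θ ← -136° -54° = -190°
rotate link 1 by -36°: θ ← -190° -36° = -226°
crank pin P = (r cos θ, r sin θ) = (-36.816894, 38.125009)
h = r sin θ − e = 38.125009 − 1 = 37.125009
x = r cos θ + √(L² − h²) = -36.816894 + 224.957182 = 188.140288

188.1403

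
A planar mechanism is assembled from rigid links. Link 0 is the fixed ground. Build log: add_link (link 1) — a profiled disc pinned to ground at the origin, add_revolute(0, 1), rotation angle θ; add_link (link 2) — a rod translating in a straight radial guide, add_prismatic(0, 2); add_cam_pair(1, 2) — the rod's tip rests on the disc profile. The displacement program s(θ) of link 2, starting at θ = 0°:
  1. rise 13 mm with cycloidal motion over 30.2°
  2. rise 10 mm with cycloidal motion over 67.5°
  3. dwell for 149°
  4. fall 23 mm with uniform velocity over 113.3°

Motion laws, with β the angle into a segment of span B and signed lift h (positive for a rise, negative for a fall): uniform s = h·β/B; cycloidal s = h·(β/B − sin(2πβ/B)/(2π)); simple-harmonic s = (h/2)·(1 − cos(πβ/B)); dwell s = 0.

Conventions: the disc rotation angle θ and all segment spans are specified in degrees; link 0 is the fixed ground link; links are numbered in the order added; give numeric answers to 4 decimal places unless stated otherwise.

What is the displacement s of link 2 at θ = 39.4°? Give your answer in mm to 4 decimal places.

seg 1 [0°–30.2°] cycloidal, h=13: full span → s += 13 → s = 13.0000
seg 2 [30.2°–97.7°] cycloidal, h=10: θ=39.4° here. β=9.2, B=67.5. 10·(0.1363 − sin(2π·0.1363)/(2π)) = 0.1606 → s = 13.1606

13.1606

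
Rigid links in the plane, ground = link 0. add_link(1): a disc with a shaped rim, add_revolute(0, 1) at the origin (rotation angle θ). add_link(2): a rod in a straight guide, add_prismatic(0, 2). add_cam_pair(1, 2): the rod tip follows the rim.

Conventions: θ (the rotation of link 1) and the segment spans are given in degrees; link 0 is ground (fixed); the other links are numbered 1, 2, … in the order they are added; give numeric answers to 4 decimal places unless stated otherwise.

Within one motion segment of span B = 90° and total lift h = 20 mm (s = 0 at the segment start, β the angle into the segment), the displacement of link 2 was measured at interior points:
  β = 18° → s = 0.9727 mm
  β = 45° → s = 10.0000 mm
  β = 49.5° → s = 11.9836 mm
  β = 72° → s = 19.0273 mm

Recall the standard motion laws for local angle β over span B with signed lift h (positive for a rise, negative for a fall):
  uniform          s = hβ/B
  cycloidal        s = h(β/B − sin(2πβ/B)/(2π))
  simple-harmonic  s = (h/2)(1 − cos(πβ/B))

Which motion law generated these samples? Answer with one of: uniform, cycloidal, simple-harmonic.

candidates at β/B = r: uniform s = h·r (linear in β); cycloidal s = h·(r − sin(2πr)/(2π)); simple-harmonic s = (h/2)(1 − cos(πr))
β=18°: printed 0.9727 | uniform 4.0000, cycloidal 0.9727, simple-harmonic 1.9098
β=45°: printed 10.0000 | uniform 10.0000, cycloidal 10.0000, simple-harmonic 10.0000
β=49.5°: printed 11.9836 | uniform 11.0000, cycloidal 11.9836, simple-harmonic 11.5643
β=72°: printed 19.0273 | uniform 16.0000, cycloidal 19.0273, simple-harmonic 18.0902
only one law matches every sample → cycloidal

cycloidal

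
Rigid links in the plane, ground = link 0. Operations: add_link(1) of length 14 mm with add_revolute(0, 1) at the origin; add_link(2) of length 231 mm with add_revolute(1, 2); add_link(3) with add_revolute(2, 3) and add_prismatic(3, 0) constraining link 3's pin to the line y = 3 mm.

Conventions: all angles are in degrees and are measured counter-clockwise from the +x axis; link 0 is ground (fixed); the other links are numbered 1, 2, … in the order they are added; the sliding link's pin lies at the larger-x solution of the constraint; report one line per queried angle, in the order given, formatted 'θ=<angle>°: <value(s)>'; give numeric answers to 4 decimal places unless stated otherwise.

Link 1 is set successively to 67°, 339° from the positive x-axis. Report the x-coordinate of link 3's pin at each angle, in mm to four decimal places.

geometry: r = 14 mm, L = 231 mm, e = 3 mm
θ=67°: crank pin P = (r cos θ, r sin θ) = (5.470236, 12.887068)
θ=67°: h = r sin θ − e = 12.887068 − 3 = 9.887068
θ=67°: x = r cos θ + √(L² − h²) = 5.470236 + 230.788314 = 236.258550
θ=339°: crank pin P = (r cos θ, r sin θ) = (13.070126, -5.017151)
θ=339°: h = r sin θ − e = -5.017151 − 3 = -8.017151
θ=339°: x = r cos θ + √(L² − h²) = 13.070126 + 230.860835 = 243.930961

θ=67°: 236.2585
θ=339°: 243.9310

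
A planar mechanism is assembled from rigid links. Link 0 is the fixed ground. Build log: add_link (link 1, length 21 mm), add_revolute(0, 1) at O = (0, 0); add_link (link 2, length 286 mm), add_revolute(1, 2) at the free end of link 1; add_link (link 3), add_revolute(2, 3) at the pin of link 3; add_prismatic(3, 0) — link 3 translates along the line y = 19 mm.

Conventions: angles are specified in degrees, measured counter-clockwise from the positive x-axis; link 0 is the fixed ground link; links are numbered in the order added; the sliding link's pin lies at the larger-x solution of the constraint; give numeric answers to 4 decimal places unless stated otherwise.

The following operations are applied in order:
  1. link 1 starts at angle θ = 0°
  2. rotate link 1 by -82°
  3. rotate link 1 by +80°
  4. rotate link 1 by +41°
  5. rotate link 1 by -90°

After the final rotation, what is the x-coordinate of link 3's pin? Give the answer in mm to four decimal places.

geometry: r = 21 mm, L = 286 mm, e = 19 mm; θ starts at 0°
rotate link 1 by -82°: θ ← 0° -82° = -82°
rotate link 1 by +80°: θ ← -82° +80° = -2°
rotate link 1 by +41°: θ ← -2° +41° = 39°
rotate link 1 by -90°: θ ← 39° -90° = -51°
crank pin P = (r cos θ, r sin θ) = (13.215728, -16.320065)
h = r sin θ − e = -16.320065 − 19 = -35.320065
x = r cos θ + √(L² − h²) = 13.215728 + 283.810664 = 297.026392

297.0264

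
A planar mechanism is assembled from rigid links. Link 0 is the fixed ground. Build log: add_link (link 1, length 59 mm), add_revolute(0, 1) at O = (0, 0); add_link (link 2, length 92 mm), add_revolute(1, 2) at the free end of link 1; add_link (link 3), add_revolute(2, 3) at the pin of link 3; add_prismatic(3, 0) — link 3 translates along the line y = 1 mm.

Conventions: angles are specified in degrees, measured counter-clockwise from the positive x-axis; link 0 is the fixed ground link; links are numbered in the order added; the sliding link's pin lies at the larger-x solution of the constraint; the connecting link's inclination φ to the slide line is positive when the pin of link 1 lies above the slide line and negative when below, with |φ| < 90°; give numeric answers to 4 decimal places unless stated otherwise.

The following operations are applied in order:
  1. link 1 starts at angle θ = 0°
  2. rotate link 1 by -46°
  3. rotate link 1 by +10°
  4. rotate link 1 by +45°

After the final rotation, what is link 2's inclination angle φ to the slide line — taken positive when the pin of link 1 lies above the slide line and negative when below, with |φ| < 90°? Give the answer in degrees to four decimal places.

geometry: r = 59 mm, L = 92 mm, e = 1 mm; θ starts at 0°
rotate link 1 by -46°: θ ← 0° -46° = -46°
rotate link 1 by +10°: θ ← -46° +10° = -36°
rotate link 1 by +45°: θ ← -36° +45° = 9°
h = r sin θ − e = 9.229633 − 1 = 8.229633
sin φ = h / L = 8.229633 / 92 = 0.08945254
φ = arcsin(0.08945254) = 5.132113°

5.1321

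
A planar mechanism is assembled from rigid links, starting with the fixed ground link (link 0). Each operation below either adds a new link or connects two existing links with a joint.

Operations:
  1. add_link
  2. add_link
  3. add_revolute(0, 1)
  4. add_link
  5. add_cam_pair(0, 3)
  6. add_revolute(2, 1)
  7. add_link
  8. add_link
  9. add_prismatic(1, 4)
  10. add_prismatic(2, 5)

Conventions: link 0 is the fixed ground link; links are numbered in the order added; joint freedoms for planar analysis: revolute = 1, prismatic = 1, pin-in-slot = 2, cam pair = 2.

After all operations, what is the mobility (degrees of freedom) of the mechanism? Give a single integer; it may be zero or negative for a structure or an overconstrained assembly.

link 0 = ground. State L|J1|J2 = 1|0|0
+link1  2|0|0
+link2  3|0|0
R(0,1) f=1→J1  3|1|0
+link3  4|1|0
C(0,3) f=2→J2  4|1|1
R(2,1) f=1→J1  4|2|1
+link4  5|2|1
+link5  6|2|1
P(1,4) f=1→J1  6|3|1
P(2,5) f=1→J1  6|4|1
M = 3(6−1)−2·4−1 = 15−8−1 = 6

M = 6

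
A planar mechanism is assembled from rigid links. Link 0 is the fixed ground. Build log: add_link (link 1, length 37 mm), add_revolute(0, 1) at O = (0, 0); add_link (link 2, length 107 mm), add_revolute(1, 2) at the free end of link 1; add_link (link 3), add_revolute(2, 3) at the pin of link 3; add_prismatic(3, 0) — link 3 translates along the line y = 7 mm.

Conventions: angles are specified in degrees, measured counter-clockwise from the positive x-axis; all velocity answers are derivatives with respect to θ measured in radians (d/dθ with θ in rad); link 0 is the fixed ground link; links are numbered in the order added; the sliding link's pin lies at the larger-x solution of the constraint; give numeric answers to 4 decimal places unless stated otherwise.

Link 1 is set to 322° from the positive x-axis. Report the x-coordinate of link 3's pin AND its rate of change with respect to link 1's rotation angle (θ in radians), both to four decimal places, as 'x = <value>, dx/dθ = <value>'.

geometry: r = 37 mm, L = 107 mm, e = 7 mm
crank pin P = (r cos θ, r sin θ) = (29.156398, -22.779475)
h = r sin θ − e = -22.779475 − 7 = -29.779475
x = r cos θ + √(L² − h²) = 29.156398 + 102.772481 = 131.928879
dx/dθ = −r sin θ − h·r cos θ/√(L² − h²) (θ in radians; h = -29.779475) = 31.227867

x = 131.9289, dx/dθ = 31.2279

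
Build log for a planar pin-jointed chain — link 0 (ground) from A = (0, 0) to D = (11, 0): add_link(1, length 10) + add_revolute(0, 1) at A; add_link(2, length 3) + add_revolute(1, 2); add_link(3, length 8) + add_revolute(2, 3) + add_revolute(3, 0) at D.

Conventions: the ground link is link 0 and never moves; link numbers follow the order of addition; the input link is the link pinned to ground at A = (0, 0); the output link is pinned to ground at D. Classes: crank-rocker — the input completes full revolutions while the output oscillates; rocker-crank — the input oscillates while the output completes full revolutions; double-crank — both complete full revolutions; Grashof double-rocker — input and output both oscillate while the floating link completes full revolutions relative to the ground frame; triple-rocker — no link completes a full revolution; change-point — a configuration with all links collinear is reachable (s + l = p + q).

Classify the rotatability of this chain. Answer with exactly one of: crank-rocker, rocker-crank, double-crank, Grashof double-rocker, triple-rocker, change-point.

lengths: ground=11, input=10, coupler=3, output=8
sorted: s=3 (shortest), l=11 (longest), p+q=18
s + l = 14 vs p + q = 18
s + l < p + q (Grashof) with shortest = coupler link → Grashof double-rocker

Grashof double-rocker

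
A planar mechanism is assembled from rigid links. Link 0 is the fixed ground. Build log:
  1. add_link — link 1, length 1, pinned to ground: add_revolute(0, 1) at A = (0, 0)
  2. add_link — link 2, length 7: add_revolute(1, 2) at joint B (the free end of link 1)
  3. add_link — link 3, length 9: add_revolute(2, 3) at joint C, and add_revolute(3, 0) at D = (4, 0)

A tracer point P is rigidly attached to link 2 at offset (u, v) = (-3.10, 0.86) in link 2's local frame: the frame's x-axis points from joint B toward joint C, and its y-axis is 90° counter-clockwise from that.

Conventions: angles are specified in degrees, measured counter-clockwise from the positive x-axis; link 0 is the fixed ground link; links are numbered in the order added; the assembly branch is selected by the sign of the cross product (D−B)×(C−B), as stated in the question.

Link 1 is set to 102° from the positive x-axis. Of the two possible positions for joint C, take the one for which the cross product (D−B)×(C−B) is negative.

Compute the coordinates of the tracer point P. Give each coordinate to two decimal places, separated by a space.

A=(0,0), D=(4.00,0)
B = A + 1.00·(cos102°, sin102°) = (-0.2079, 0.9781)
|BD| = 4.3201
circle(B,7.00) ∩ circle(D,9.00): a=-1.5436, h=6.8277
  candidates: C₊=(-0.1655,7.9780) cross=29.496; C₋=(-3.2573,-5.3227) cross=-29.496
  branch - wants cross < 0 → take C=(-3.2573,-5.3227) (cross=-29.496)
ex = (C−B)/|BC| = (-0.4356,-0.9001); ey = (0.9001,-0.4356)
P = B + -3.10·ex + 0.86·ey = (1.9166,3.3939)

1.92 3.39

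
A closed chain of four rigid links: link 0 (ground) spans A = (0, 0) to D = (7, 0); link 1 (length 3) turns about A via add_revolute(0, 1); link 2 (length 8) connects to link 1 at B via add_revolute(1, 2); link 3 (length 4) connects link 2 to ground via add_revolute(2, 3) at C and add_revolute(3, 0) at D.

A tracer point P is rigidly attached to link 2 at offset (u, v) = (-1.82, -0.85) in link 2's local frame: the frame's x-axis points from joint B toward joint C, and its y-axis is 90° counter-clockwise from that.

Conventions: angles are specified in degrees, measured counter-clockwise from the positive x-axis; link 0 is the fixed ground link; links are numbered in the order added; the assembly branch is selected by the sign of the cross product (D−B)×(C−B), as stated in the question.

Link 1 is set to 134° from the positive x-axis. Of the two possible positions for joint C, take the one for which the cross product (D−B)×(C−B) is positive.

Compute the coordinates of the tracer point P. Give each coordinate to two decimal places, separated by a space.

A=(0,0), D=(7.00,0)
B = A + 3.00·(cos134°, sin134°) = (-2.0840, 2.1580)
|BD| = 9.3368
circle(B,8.00) ∩ circle(D,4.00): a=7.2389, h=3.4057
  candidates: C₊=(5.7460,3.7984) cross=31.798; C₋=(4.1717,-2.8286) cross=-31.798
  branch + wants cross > 0 → take C=(5.7460,3.7984) (cross=31.798)
ex = (C−B)/|BC| = (0.9788,0.2050); ey = (-0.2050,0.9788)
P = B + -1.82·ex + -0.85·ey = (-3.6910,0.9529)

-3.69 0.95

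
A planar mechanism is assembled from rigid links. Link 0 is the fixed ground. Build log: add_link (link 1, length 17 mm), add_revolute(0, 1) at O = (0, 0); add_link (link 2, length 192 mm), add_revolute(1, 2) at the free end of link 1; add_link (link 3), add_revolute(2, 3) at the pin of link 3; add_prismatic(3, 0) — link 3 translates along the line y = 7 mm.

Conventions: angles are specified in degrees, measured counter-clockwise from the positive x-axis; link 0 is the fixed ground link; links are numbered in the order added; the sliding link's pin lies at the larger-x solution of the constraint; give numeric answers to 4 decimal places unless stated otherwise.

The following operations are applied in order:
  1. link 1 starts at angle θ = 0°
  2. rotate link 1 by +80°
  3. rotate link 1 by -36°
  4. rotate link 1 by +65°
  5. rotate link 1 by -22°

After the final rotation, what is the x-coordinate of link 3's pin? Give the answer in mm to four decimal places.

geometry: r = 17 mm, L = 192 mm, e = 7 mm; θ starts at 0°
rotate link 1 by +80°: θ ← 0° +80° = 80°
rotate link 1 by -36°: θ ← 80° -36° = 44°
rotate link 1 by +65°: θ ← 44° +65° = 109°
rotate link 1 by -22°: θ ← 109° -22° = 87°
crank pin P = (r cos θ, r sin θ) = (0.889711, 16.976702)
h = r sin θ − e = 16.976702 − 7 = 9.976702
x = r cos θ + √(L² − h²) = 0.889711 + 191.740620 = 192.630331

192.6303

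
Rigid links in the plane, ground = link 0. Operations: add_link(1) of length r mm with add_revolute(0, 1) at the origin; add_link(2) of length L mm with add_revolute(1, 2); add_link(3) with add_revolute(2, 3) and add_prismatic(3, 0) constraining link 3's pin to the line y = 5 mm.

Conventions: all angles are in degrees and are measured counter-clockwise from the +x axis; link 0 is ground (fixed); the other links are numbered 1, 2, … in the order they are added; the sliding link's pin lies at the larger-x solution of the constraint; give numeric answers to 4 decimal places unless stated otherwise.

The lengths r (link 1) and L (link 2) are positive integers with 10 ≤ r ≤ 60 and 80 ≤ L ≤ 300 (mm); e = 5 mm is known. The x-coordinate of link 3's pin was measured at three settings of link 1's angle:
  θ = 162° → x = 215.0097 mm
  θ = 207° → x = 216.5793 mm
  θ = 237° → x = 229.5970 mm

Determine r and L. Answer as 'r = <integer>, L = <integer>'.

constraint per measurement: (x − r cos θ)² + (r sin θ − e)² = L²
subtracting the θ₁ and θ₂ equations cancels the r² and L² terms:
r = (x₁² − x₂²) / (2[(x₁cos θ₁ + e sin θ₁) − (x₂cos θ₂ + e sin θ₂)]) = 44.0012 → r = 44
L² = (x₁ − r cos θ₁)² + (r sin θ₁ − e)² = 66049.0047 → L = 257.0000 → L = 257
check at θ₃=237°: x = 229.5970 (printed 229.5970) ✓

r = 44, L = 257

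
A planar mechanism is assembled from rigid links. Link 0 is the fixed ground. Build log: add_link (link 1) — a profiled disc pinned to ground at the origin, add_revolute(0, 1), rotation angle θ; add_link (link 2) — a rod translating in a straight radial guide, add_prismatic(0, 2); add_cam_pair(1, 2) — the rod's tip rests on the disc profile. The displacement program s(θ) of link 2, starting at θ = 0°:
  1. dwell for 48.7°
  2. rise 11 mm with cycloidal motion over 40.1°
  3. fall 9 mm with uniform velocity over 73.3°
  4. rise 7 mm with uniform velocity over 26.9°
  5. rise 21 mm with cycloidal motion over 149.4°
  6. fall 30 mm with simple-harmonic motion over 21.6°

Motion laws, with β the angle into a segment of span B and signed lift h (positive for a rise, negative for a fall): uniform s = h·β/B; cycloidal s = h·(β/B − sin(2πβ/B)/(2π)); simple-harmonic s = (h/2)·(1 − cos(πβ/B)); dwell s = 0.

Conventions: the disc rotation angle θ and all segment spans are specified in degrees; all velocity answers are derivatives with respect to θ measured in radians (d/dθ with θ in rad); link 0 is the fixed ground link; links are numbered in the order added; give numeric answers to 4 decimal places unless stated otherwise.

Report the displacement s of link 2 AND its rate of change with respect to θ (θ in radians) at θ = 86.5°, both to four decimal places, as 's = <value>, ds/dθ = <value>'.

seg 1 [0°–48.7°] dwell: s stays 0.0000
seg 2 [48.7°–88.8°] cycloidal, h=11: θ=86.5° here. β=37.8, B=40.1. 11·(0.9426 − sin(2π·0.9426)/(2π)) = 10.9864 → s = 10.9864
velocity in seg [48.7°–88.8°] (cycloidal), θ in radians: β = 37.8° = 0.6597 rad, B = 40.1° = 0.6999 rad; ds/dθ = (h/B)(1 − cos(2πβ/B)) = (11/0.6999)(1 − cos(2π·0.9426)) = 1.009630 mm/rad

s = 10.9864, ds/dθ = 1.0096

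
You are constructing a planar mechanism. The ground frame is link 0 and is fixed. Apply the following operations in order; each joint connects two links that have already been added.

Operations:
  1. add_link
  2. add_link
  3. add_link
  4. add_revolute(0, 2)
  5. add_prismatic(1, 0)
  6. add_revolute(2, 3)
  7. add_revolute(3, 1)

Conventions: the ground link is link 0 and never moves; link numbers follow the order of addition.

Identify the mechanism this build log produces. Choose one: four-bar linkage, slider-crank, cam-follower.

links: 4 (incl. ground); joints: 3 revolute, 1 prismatic, 0 higher (cam) pair, forming one closed loop
4 links, 3 revolutes + 1 prismatic in one loop → slider-crank

slider-crank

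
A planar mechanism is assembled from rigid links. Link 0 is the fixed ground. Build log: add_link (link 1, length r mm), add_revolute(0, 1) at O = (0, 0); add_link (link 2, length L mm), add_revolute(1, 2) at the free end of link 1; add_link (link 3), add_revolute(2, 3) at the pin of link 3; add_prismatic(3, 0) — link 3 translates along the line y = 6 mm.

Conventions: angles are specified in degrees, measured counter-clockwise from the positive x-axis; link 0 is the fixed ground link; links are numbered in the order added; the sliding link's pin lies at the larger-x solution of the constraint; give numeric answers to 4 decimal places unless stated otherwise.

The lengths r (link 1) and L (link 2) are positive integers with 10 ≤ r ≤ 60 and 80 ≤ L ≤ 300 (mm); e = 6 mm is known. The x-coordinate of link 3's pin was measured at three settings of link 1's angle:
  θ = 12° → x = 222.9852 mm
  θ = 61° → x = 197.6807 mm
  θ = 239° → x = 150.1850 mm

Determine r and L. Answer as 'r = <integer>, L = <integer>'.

constraint per measurement: (x − r cos θ)² + (r sin θ − e)² = L²
subtracting the θ₁ and θ₂ equations cancels the r² and L² terms:
r = (x₁² − x₂²) / (2[(x₁cos θ₁ + e sin θ₁) − (x₂cos θ₂ + e sin θ₂)]) = 45.0001 → r = 45
L² = (x₁ − r cos θ₁)² + (r sin θ₁ − e)² = 32041.0077 → L = 179.0000 → L = 179
check at θ₃=239°: x = 150.1850 (printed 150.1850) ✓

r = 45, L = 179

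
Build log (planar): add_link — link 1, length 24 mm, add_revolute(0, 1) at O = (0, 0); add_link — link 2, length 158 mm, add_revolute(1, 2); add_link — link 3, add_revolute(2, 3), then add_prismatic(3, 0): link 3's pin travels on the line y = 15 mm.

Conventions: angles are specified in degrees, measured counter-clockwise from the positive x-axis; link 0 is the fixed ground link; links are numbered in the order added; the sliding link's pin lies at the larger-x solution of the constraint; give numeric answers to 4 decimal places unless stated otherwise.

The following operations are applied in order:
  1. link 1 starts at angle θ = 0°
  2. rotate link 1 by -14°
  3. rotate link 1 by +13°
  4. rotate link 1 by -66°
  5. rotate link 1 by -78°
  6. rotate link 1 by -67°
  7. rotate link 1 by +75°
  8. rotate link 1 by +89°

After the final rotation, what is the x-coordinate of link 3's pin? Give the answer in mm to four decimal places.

geometry: r = 24 mm, L = 158 mm, e = 15 mm; θ starts at 0°
rotate link 1 by -14°: θ ← 0° -14° = -14°
rotate link 1 by +13°: θ ← -14° +13° = -1°
rotate link 1 by -66°: θ ← -1° -66° = -67°
rotate link 1 by -78°: θ ← -67° -78° = -145°
rotate link 1 by -67°: θ ← -145° -67° = -212°
rotate link 1 by +75°: θ ← -212° +75° = -137°
rotate link 1 by +89°: θ ← -137° +89° = -48°
crank pin P = (r cos θ, r sin θ) = (16.059135, -17.835476)
h = r sin θ − e = -17.835476 − 15 = -32.835476
x = r cos θ + √(L² − h²) = 16.059135 + 154.550417 = 170.609552

170.6096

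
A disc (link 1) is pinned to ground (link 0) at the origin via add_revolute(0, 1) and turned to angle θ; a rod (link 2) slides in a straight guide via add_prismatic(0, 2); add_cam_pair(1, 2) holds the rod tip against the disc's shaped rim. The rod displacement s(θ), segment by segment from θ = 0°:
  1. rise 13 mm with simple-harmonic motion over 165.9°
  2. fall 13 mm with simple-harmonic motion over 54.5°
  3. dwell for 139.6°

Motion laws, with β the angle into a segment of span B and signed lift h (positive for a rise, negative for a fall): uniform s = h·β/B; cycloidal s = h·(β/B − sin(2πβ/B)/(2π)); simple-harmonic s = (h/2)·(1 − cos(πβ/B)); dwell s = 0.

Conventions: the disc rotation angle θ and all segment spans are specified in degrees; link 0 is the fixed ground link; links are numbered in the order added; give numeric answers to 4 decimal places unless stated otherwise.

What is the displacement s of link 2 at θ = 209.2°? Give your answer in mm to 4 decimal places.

segment 1 (0° to 165.9°, simple-harmonic, h = 13) is passed completely: s = 0.0000 + (13) = 13.0000
θ = 209.2° falls in segment 2 (165.9° to 220.4°, simple-harmonic, h = -13): β = 209.2 − 165.9 = 43.3°, B = 54.5°; Δs = -13/2·(1 − cos(π·0.7945)) = -11.6918; s = 13.0000 − 11.6918 = 1.3082

1.3082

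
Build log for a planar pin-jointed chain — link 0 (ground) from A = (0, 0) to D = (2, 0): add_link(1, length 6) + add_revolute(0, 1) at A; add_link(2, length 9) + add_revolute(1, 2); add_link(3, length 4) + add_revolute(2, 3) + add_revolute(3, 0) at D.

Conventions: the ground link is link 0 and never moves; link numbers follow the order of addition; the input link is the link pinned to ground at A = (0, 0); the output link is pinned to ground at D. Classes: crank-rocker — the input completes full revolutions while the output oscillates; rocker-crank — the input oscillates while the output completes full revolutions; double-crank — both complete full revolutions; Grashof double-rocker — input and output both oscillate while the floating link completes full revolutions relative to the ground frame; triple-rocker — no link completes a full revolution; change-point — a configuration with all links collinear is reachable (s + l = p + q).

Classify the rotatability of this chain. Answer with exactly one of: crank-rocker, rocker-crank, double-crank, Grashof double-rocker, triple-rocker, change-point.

lengths: ground=2, input=6, coupler=9, output=4
sorted: s=2 (shortest), l=9 (longest), p+q=10
s + l = 11 vs p + q = 10
s + l > p + q → non-Grashof → no link fully rotates → triple-rocker

triple-rocker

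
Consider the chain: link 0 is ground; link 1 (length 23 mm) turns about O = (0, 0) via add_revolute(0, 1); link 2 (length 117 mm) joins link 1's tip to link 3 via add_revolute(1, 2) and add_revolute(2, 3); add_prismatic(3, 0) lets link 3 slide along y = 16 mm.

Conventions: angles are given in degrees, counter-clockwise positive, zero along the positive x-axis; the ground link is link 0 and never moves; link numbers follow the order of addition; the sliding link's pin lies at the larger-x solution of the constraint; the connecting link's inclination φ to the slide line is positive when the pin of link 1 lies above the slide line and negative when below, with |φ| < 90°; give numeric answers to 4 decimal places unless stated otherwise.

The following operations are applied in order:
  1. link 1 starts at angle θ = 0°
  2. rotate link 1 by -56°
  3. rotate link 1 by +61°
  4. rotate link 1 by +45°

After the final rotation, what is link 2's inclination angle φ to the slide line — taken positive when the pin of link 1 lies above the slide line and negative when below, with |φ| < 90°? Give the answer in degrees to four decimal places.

geometry: r = 23 mm, L = 117 mm, e = 16 mm; θ starts at 0°
rotate link 1 by -56°: θ ← 0° -56° = -56°
rotate link 1 by +61°: θ ← -56° +61° = 5°
rotate link 1 by +45°: θ ← 5° +45° = 50°
h = r sin θ − e = 17.619022 − 16 = 1.619022
sin φ = h / L = 1.619022 / 117 = 0.01383780
φ = arcsin(0.01383780) = 0.792873°

0.7929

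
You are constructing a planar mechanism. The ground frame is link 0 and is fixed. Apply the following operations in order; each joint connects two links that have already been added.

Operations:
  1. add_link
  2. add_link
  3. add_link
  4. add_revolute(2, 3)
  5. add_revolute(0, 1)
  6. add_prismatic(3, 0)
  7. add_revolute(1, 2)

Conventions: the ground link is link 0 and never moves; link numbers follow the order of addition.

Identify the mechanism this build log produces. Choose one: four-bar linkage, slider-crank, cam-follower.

links: 4 (incl. ground); joints: 3 revolute, 1 prismatic, 0 higher (cam) pair, forming one closed loop
4 links, 3 revolutes + 1 prismatic in one loop → slider-crank

slider-crank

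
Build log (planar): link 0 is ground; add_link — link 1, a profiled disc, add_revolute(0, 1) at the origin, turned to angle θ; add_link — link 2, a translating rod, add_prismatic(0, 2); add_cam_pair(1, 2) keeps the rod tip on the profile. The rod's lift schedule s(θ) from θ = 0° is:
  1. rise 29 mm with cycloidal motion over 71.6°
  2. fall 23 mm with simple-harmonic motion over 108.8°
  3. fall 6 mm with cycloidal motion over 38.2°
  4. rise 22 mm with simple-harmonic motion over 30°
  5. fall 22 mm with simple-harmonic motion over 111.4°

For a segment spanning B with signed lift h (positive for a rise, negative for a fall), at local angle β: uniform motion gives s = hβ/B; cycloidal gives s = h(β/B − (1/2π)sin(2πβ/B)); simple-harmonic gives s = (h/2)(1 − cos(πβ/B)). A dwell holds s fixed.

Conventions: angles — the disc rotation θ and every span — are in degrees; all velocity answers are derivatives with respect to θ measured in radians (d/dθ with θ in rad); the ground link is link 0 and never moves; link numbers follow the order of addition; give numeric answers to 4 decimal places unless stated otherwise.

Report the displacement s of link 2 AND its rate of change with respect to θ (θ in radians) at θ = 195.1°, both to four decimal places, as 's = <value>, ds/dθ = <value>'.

seg 1 [0°–71.6°] cycloidal, h=29: full span → s += 29 → s = 29.0000
seg 2 [71.6°–180.4°] simple-harmonic, h=-23: full span → s += -23 → s = 6.0000
seg 3 [180.4°–218.6°] cycloidal, h=-6: θ=195.1° here. β=14.7, B=38.2. -6·(0.3848 − sin(2π·0.3848)/(2π)) = -1.6766 → s = 4.3234
velocity in seg [180.4°–218.6°] (cycloidal), θ in radians: β = 14.7° = 0.2566 rad, B = 38.2° = 0.6667 rad; ds/dθ = (h/B)(1 − cos(2πβ/B)) = ((-6)/0.6667)(1 − cos(2π·0.3848)) = -15.742983 mm/rad

s = 4.3234, ds/dθ = -15.7430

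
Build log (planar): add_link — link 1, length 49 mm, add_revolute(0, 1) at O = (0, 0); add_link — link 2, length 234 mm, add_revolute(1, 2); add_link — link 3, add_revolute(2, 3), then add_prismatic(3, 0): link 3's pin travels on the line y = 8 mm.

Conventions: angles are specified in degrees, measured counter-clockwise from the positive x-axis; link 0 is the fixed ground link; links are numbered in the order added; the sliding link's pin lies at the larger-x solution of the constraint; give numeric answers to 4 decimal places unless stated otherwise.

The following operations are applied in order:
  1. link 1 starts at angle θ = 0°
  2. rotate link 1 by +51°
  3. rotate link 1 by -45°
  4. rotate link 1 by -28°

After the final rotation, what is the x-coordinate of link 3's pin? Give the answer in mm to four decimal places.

geometry: r = 49 mm, L = 234 mm, e = 8 mm; θ starts at 0°
rotate link 1 by +51°: θ ← 0° +51° = 51°
rotate link 1 by -45°: θ ← 51° -45° = 6°
rotate link 1 by -28°: θ ← 6° -28° = -22°
crank pin P = (r cos θ, r sin θ) = (45.432009, -18.355723)
h = r sin θ − e = -18.355723 − 8 = -26.355723
x = r cos θ + √(L² − h²) = 45.432009 + 232.511023 = 277.943032

277.9430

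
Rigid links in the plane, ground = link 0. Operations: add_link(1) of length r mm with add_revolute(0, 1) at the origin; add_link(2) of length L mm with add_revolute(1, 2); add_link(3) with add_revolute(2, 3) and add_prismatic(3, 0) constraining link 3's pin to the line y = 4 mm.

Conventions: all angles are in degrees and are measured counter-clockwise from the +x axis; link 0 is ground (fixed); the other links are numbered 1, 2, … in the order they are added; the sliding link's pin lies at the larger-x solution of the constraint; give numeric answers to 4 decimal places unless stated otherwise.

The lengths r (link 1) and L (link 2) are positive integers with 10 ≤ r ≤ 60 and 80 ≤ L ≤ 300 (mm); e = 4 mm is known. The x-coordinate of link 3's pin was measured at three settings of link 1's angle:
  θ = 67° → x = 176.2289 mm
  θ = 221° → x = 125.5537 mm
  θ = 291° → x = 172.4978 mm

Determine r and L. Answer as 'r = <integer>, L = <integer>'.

constraint per measurement: (x − r cos θ)² + (r sin θ − e)² = L²
subtracting the θ₁ and θ₂ equations cancels the r² and L² terms:
r = (x₁² − x₂²) / (2[(x₁cos θ₁ + e sin θ₁) − (x₂cos θ₂ + e sin θ₂)]) = 45.0000 → r = 45
L² = (x₁ − r cos θ₁)² + (r sin θ₁ − e)² = 26569.0129 → L = 163.0000 → L = 163
check at θ₃=291°: x = 172.4978 (printed 172.4978) ✓

r = 45, L = 163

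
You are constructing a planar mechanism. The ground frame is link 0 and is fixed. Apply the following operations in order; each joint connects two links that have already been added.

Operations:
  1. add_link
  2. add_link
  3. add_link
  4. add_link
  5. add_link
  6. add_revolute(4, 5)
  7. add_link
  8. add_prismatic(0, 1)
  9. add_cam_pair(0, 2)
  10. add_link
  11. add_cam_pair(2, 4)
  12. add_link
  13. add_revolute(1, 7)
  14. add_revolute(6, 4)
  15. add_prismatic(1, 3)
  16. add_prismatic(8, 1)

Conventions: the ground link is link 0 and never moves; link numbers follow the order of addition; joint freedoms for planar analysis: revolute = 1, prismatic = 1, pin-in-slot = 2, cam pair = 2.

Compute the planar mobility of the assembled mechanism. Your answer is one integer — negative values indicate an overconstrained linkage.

(L,J1,J2)=(1,0,0); link0 fixed
link1: (2,0,0)
link2: (3,0,0)
link3: (4,0,0)
link4: (5,0,0)
link5: (6,0,0)
R 4-5 [J1]: (6,1,0)
link6: (7,1,0)
P 0-1 [J1]: (7,2,0)
C 0-2 [J2]: (7,2,1)
link7: (8,2,1)
C 2-4 [J2]: (8,2,2)
link8: (9,2,2)
R 1-7 [J1]: (9,3,2)
R 6-4 [J1]: (9,4,2)
P 1-3 [J1]: (9,5,2)
P 8-1 [J1]: (9,6,2)
Grübler: 3·8 − 2·6 − 2 = 10

M = 10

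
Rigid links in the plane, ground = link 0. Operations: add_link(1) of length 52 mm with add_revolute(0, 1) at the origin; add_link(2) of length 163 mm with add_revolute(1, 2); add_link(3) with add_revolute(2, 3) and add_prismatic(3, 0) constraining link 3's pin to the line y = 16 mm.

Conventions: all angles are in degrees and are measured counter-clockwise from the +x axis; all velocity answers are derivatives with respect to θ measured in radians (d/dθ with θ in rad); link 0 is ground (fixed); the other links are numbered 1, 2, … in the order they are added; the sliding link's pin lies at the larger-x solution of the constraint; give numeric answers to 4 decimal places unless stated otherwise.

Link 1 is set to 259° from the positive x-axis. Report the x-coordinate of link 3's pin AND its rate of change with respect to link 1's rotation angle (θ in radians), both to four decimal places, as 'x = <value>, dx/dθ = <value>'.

geometry: r = 52 mm, L = 163 mm, e = 16 mm
crank pin P = (r cos θ, r sin θ) = (-9.922068, -51.044614)
h = r sin θ − e = -51.044614 − 16 = -67.044614
x = r cos θ + √(L² − h²) = -9.922068 + 148.573281 = 138.651213
dx/dθ = −r sin θ − h·r cos θ/√(L² − h²) (θ in radians; h = -67.044614) = 46.567219

x = 138.6512, dx/dθ = 46.5672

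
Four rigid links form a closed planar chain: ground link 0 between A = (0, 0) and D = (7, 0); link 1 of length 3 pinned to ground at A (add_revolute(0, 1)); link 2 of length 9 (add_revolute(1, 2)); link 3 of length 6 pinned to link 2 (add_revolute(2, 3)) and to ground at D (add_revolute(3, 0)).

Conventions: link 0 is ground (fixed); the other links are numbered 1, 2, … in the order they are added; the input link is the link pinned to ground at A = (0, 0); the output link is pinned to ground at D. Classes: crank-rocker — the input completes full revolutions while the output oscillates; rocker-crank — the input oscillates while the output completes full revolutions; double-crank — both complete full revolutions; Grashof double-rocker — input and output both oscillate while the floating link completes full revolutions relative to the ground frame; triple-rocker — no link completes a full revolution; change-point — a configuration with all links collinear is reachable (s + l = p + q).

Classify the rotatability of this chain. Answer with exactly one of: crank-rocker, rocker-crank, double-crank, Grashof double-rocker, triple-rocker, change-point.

lengths: ground=7, input=3, coupler=9, output=6
sorted: s=3 (shortest), l=9 (longest), p+q=13
s + l = 12 vs p + q = 13
s + l < p + q (Grashof) with shortest = input link → crank-rocker

crank-rocker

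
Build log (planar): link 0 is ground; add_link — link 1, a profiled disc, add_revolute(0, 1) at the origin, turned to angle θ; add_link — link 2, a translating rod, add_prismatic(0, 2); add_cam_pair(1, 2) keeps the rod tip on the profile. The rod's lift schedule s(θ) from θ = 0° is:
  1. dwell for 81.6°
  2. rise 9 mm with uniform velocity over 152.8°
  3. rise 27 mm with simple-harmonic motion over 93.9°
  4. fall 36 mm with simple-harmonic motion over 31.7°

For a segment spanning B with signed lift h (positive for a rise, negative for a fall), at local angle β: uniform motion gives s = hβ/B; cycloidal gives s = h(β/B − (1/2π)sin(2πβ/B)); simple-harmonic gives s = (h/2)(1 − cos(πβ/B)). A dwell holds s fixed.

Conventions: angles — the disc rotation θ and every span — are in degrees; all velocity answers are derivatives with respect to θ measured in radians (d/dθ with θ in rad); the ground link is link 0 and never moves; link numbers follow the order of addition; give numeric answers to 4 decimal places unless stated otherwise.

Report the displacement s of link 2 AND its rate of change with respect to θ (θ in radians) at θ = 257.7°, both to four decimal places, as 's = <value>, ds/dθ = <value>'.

seg 1 [0°–81.6°] dwell: s stays 0.0000
seg 2 [81.6°–234.4°] uniform, h=9: full span → s += 9 → s = 9.0000
seg 3 [234.4°–328.3°] simple-harmonic, h=27: θ=257.7° here. β=23.3, B=93.9. 27/2·(1 − cos(π·0.2481)) = 3.8983 → s = 12.8983
velocity in seg [234.4°–328.3°] (simple-harmonic), θ in radians: β = 23.3° = 0.4067 rad, B = 93.9° = 1.6389 rad; ds/dθ = (πh/(2B)) sin(πβ/B) = (π·27/(2·1.6389)) sin(π·0.2481) = 18.191477 mm/rad

s = 12.8983, ds/dθ = 18.1915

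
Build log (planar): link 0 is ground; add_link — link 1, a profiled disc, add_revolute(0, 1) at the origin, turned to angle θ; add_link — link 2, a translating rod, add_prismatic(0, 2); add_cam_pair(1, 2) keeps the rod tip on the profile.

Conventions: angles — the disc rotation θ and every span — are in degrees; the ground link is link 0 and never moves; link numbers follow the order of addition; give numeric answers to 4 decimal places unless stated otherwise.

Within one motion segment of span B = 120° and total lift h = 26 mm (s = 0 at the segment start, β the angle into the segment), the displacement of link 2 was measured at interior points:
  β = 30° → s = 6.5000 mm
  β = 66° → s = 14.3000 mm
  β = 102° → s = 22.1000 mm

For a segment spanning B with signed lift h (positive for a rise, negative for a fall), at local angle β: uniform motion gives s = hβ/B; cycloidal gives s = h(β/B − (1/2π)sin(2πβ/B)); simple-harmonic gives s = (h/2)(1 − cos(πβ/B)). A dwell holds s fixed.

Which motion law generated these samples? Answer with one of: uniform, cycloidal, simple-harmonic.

candidates at β/B = r: uniform s = h·r (linear in β); cycloidal s = h·(r − sin(2πr)/(2π)); simple-harmonic s = (h/2)(1 − cos(πr))
β=30°: printed 6.5000 | uniform 6.5000, cycloidal 2.3620, simple-harmonic 3.8076
β=66°: printed 14.3000 | uniform 14.3000, cycloidal 15.5787, simple-harmonic 15.0336
β=102°: printed 22.1000 | uniform 22.1000, cycloidal 25.4477, simple-harmonic 24.5831
only one law matches every sample → uniform

uniform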